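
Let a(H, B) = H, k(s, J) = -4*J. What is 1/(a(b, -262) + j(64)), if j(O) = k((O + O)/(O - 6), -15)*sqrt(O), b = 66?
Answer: 1/546 ≈ 0.0018315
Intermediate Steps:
j(O) = 60*sqrt(O) (j(O) = (-4*(-15))*sqrt(O) = 60*sqrt(O))
1/(a(b, -262) + j(64)) = 1/(66 + 60*sqrt(64)) = 1/(66 + 60*8) = 1/(66 + 480) = 1/546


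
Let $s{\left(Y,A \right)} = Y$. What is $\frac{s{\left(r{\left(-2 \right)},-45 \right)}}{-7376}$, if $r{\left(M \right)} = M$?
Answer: $\frac{1}{3688} \approx 0.00027115$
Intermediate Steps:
$\frac{s{\left(r{\left(-2 \right)},-45 \right)}}{-7376} = - \frac{2}{-7376} = \left(-2\right) \left(- \frac{1}{7376}\right) = \frac{1}{3688}$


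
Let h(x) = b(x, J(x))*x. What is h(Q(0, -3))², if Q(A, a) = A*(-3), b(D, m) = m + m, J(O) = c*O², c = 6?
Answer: 0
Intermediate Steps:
J(O) = 6*O²
b(D, m) = 2*m
Q(A, a) = -3*A
h(x) = 12*x³ (h(x) = (2*(6*x²))*x = (12*x²)*x = 12*x³)
h(Q(0, -3))² = (12*(-3*0)³)² = (12*0³)² = (12*0)² = 0² = 0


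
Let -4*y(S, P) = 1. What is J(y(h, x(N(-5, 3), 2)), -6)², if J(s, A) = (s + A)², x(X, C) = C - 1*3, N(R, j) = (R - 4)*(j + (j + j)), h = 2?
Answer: 390625/256 ≈ 1525.9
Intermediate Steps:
N(R, j) = 3*j*(-4 + R) (N(R, j) = (-4 + R)*(j + 2*j) = (-4 + R)*(3*j) = 3*j*(-4 + R))
x(X, C) = -3 + C (x(X, C) = C - 3 = -3 + C)
y(S, P) = -¼ (y(S, P) = -¼*1 = -¼)
J(s, A) = (A + s)²
J(y(h, x(N(-5, 3), 2)), -6)² = ((-6 - ¼)²)² = ((-25/4)²)² = (625/16)² = 390625/256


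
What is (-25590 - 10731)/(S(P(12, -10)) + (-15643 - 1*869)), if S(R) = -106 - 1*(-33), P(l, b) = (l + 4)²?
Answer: 36321/16585 ≈ 2.1900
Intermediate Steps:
P(l, b) = (4 + l)²
S(R) = -73 (S(R) = -106 + 33 = -73)
(-25590 - 10731)/(S(P(12, -10)) + (-15643 - 1*869)) = (-25590 - 10731)/(-73 + (-15643 - 1*869)) = -36321/(-73 + (-15643 - 869)) = -36321/(-73 - 16512) = -36321/(-16585) = -36321*(-1/16585) = 36321/16585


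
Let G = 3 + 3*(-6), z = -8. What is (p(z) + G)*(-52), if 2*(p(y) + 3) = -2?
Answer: 988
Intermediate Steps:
p(y) = -4 (p(y) = -3 + (1/2)*(-2) = -3 - 1 = -4)
G = -15 (G = 3 - 18 = -15)
(p(z) + G)*(-52) = (-4 - 15)*(-52) = -19*(-52) = 988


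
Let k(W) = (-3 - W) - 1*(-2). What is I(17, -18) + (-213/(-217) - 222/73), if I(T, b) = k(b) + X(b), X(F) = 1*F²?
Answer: 5369156/15841 ≈ 338.94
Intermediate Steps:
k(W) = -1 - W (k(W) = (-3 - W) + 2 = -1 - W)
X(F) = F²
I(T, b) = -1 + b² - b (I(T, b) = (-1 - b) + b² = -1 + b² - b)
I(17, -18) + (-213/(-217) - 222/73) = (-1 + (-18)² - 1*(-18)) + (-213/(-217) - 222/73) = (-1 + 324 + 18) + (-213*(-1/217) - 222*1/73) = 341 + (213/217 - 222/73) = 341 - 32625/15841 = 5369156/15841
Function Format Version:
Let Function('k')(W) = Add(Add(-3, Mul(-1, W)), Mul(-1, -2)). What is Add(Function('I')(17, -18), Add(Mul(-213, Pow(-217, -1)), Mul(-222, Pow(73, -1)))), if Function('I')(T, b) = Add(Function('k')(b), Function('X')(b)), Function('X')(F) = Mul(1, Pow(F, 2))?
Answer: Rational(5369156, 15841) ≈ 338.94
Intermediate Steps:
Function('k')(W) = Add(-1, Mul(-1, W)) (Function('k')(W) = Add(Add(-3, Mul(-1, W)), 2) = Add(-1, Mul(-1, W)))
Function('X')(F) = Pow(F, 2)
Function('I')(T, b) = Add(-1, Pow(b, 2), Mul(-1, b)) (Function('I')(T, b) = Add(Add(-1, Mul(-1, b)), Pow(b, 2)) = Add(-1, Pow(b, 2), Mul(-1, b)))
Add(Function('I')(17, -18), Add(Mul(-213, Pow(-217, -1)), Mul(-222, Pow(73, -1)))) = Add(Add(-1, Pow(-18, 2), Mul(-1, -18)), Add(Mul(-213, Pow(-217, -1)), Mul(-222, Pow(73, -1)))) = Add(Add(-1, 324, 18), Add(Mul(-213, Rational(-1, 217)), Mul(-222, Rational(1, 73)))) = Add(341, Add(Rational(213, 217), Rational(-222, 73))) = Add(341, Rational(-32625, 15841)) = Rational(5369156, 15841)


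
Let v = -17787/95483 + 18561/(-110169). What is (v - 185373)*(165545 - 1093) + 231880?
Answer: -106892534374418547188/3506422209 ≈ -3.0485e+10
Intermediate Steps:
v = -1243945322/3506422209 (v = -17787*1/95483 + 18561*(-1/110169) = -17787/95483 - 6187/36723 = -1243945322/3506422209 ≈ -0.35476)
(v - 185373)*(165545 - 1093) + 231880 = (-1243945322/3506422209 - 185373)*(165545 - 1093) + 231880 = -649997248094279/3506422209*164452 + 231880 = -106893347443600370108/3506422209 + 231880 = -106892534374418547188/3506422209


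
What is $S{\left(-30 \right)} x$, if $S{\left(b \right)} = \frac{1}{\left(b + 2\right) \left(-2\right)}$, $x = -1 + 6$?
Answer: $\frac{5}{56} \approx 0.089286$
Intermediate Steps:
$x = 5$
$S{\left(b \right)} = \frac{1}{-4 - 2 b}$ ($S{\left(b \right)} = \frac{1}{\left(2 + b\right) \left(-2\right)} = \frac{1}{-4 - 2 b}$)
$S{\left(-30 \right)} x = - \frac{1}{4 + 2 \left(-30\right)} 5 = - \frac{1}{4 - 60} \cdot 5 = - \frac{1}{-56} \cdot 5 = \left(-1\right) \left(- \frac{1}{56}\right) 5 = \frac{1}{56} \cdot 5 = \frac{5}{56}$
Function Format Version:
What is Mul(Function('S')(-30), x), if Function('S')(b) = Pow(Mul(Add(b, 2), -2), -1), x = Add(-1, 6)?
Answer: Rational(5, 56) ≈ 0.089286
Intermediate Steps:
x = 5
Function('S')(b) = Pow(Add(-4, Mul(-2, b)), -1) (Function('S')(b) = Pow(Mul(Add(2, b), -2), -1) = Pow(Add(-4, Mul(-2, b)), -1))
Mul(Function('S')(-30), x) = Mul(Mul(-1, Pow(Add(4, Mul(2, -30)), -1)), 5) = Mul(Mul(-1, Pow(Add(4, -60), -1)), 5) = Mul(Mul(-1, Pow(-56, -1)), 5) = Mul(Mul(-1, Rational(-1, 56)), 5) = Mul(Rational(1, 56), 5) = Rational(5, 56)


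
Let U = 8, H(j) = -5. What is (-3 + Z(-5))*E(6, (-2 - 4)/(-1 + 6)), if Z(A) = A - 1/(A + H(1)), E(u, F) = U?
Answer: -316/5 ≈ -63.200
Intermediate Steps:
E(u, F) = 8
Z(A) = A - 1/(-5 + A) (Z(A) = A - 1/(A - 5) = A - 1/(-5 + A))
(-3 + Z(-5))*E(6, (-2 - 4)/(-1 + 6)) = (-3 + (-1 + (-5)**2 - 5*(-5))/(-5 - 5))*8 = (-3 + (-1 + 25 + 25)/(-10))*8 = (-3 - 1/10*49)*8 = (-3 - 49/10)*8 = -79/10*8 = -316/5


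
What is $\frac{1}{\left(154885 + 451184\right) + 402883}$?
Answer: $\frac{1}{1008952} \approx 9.9113 \cdot 10^{-7}$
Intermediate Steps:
$\frac{1}{\left(154885 + 451184\right) + 402883} = \frac{1}{606069 + 402883} = \frac{1}{1008952}$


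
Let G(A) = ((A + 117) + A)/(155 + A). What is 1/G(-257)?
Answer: 102/397 ≈ 0.25693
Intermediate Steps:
G(A) = (117 + 2*A)/(155 + A) (G(A) = ((117 + A) + A)/(155 + A) = (117 + 2*A)/(155 + A))
1/G(-257) = 1/((117 + 2*(-257))/(155 - 257)) = 1/((117 - 514)/(-102)) = 1/(-1/102*(-397)) = 1/(397/102) = 102/397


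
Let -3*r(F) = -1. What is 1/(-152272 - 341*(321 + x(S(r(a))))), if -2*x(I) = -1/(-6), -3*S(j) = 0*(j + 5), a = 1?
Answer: -12/3140455 ≈ -3.8211e-6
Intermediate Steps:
r(F) = 1/3 (r(F) = -1/3*(-1) = 1/3)
S(j) = 0 (S(j) = -0*(j + 5) = -0*(5 + j) = -1/3*0 = 0)
x(I) = -1/12 (x(I) = -(-1)/(2*(-6)) = -(-1)*(-1)/(2*6) = -1/2*1/6 = -1/12)
1/(-152272 - 341*(321 + x(S(r(a))))) = 1/(-152272 - 341*(321 - 1/12)) = 1/(-152272 - 341*3851/12) = 1/(-152272 - 1313191/12) = 1/(-3140455/12) = -12/3140455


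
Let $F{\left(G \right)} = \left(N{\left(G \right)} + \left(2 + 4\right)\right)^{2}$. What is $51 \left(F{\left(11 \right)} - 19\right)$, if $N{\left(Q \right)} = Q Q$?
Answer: $821610$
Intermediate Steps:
$N{\left(Q \right)} = Q^{2}$
$F{\left(G \right)} = \left(6 + G^{2}\right)^{2}$ ($F{\left(G \right)} = \left(G^{2} + \left(2 + 4\right)\right)^{2} = \left(G^{2} + 6\right)^{2} = \left(6 + G^{2}\right)^{2}$)
$51 \left(F{\left(11 \right)} - 19\right) = 51 \left(\left(6 + 11^{2}\right)^{2} - 19\right) = 51 \left(\left(6 + 121\right)^{2} - 19\right) = 51 \left(127^{2} - 19\right) = 51 \left(16129 - 19\right) = 51 \cdot 16110 = 821610$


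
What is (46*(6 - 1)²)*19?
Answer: 21850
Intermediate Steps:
(46*(6 - 1)²)*19 = (46*5²)*19 = (46*25)*19 = 1150*19 = 21850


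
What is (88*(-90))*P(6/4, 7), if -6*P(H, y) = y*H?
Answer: 13860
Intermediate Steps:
P(H, y) = -H*y/6 (P(H, y) = -y*H/6 = -H*y/6)
(88*(-90))*P(6/4, 7) = (88*(-90))*(-⅙*6/4*7) = -(-1320)*6*(¼)*7 = -(-1320)*3*7/2 = -7920*(-7/4) = 13860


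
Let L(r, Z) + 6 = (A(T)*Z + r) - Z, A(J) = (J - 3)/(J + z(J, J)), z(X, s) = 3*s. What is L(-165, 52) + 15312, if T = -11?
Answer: 166161/11 ≈ 15106.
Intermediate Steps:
A(J) = (-3 + J)/(4*J) (A(J) = (J - 3)/(J + 3*J) = (-3 + J)/((4*J)) = (-3 + J)*(1/(4*J)) = (-3 + J)/(4*J))
L(r, Z) = -6 + r - 15*Z/22 (L(r, Z) = -6 + ((((¼)*(-3 - 11)/(-11))*Z + r) - Z) = -6 + ((((¼)*(-1/11)*(-14))*Z + r) - Z) = -6 + ((7*Z/22 + r) - Z) = -6 + ((r + 7*Z/22) - Z) = -6 + (r - 15*Z/22) = -6 + r - 15*Z/22)
L(-165, 52) + 15312 = (-6 - 165 - 15/22*52) + 15312 = (-6 - 165 - 390/11) + 15312 = -2271/11 + 15312 = 166161/11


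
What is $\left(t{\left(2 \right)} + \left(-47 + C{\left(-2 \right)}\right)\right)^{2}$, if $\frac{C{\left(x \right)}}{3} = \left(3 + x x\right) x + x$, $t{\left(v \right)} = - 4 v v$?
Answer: $12321$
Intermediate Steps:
$t{\left(v \right)} = - 4 v^{2}$
$C{\left(x \right)} = 3 x + 3 x \left(3 + x^{2}\right)$ ($C{\left(x \right)} = 3 \left(\left(3 + x x\right) x + x\right) = 3 \left(\left(3 + x^{2}\right) x + x\right) = 3 \left(x \left(3 + x^{2}\right) + x\right) = 3 \left(x + x \left(3 + x^{2}\right)\right) = 3 x + 3 x \left(3 + x^{2}\right)$)
$\left(t{\left(2 \right)} + \left(-47 + C{\left(-2 \right)}\right)\right)^{2} = \left(- 4 \cdot 2^{2} + \left(-47 + 3 \left(-2\right) \left(4 + \left(-2\right)^{2}\right)\right)\right)^{2} = \left(\left(-4\right) 4 + \left(-47 + 3 \left(-2\right) \left(4 + 4\right)\right)\right)^{2} = \left(-16 + \left(-47 + 3 \left(-2\right) 8\right)\right)^{2} = \left(-16 - 95\right)^{2} = \left(-111\right)^{2} = 12321$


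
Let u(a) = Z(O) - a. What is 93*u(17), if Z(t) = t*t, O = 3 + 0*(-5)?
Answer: -744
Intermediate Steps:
O = 3 (O = 3 + 0 = 3)
Z(t) = t²
u(a) = 9 - a (u(a) = 3² - a = 9 - a)
93*u(17) = 93*(9 - 1*17) = 93*(9 - 17) = 93*(-8) = -744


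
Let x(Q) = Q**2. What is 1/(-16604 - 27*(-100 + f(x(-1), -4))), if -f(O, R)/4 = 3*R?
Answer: -1/15200 ≈ -6.5789e-5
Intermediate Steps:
f(O, R) = -12*R
1/(-16604 - 27*(-100 + f(x(-1), -4))) = 1/(-16604 - 27*(-100 - 12*(-4))) = 1/(-16604 - 27*(-100 + 48)) = 1/(-16604 - 27*(-52)) = 1/(-16604 + 1404) = 1/(-15200) = -1/15200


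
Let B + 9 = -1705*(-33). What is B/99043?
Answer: 56256/99043 ≈ 0.56800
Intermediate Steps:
B = 56256 (B = -9 - 1705*(-33) = -9 + 56265 = 56256)
B/99043 = 56256/99043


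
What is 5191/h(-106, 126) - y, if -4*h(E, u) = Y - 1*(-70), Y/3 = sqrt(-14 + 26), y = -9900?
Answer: 5748415/599 + 15573*sqrt(3)/599 ≈ 9641.7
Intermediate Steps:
Y = 6*sqrt(3) (Y = 3*sqrt(-14 + 26) = 3*sqrt(12) = 3*(2*sqrt(3)) = 6*sqrt(3) ≈ 10.392)
h(E, u) = -35/2 - 3*sqrt(3)/2 (h(E, u) = -(6*sqrt(3) - 1*(-70))/4 = -(6*sqrt(3) + 70)/4 = -(70 + 6*sqrt(3))/4 = -35/2 - 3*sqrt(3)/2)
5191/h(-106, 126) - y = 5191/(-35/2 - 3*sqrt(3)/2) - 1*(-9900) = 5191/(-35/2 - 3*sqrt(3)/2) + 9900 = 9900 + 5191/(-35/2 - 3*sqrt(3)/2)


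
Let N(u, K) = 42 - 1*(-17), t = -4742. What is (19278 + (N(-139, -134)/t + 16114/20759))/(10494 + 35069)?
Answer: 1897785661291/4485184267214 ≈ 0.42312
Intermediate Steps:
N(u, K) = 59 (N(u, K) = 42 + 17 = 59)
(19278 + (N(-139, -134)/t + 16114/20759))/(10494 + 35069) = (19278 + (59/(-4742) + 16114/20759))/(10494 + 35069) = (19278 + (59*(-1/4742) + 16114*(1/20759)))/45563 = (19278 + (-59/4742 + 16114/20759))*(1/45563) = (19278 + 75187807/98439178)*(1/45563) = (1897785661291/98439178)*(1/45563) = 1897785661291/4485184267214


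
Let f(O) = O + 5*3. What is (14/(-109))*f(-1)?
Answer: -196/109 ≈ -1.7982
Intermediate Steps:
f(O) = 15 + O (f(O) = O + 15 = 15 + O)
(14/(-109))*f(-1) = (14/(-109))*(15 - 1) = (14*(-1/109))*14 = -14/109*14 = -196/109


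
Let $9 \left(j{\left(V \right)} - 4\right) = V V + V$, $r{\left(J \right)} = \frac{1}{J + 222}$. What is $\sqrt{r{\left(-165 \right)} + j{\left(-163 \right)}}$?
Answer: $\frac{\sqrt{9545619}}{57} \approx 54.203$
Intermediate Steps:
$r{\left(J \right)} = \frac{1}{222 + J}$
$j{\left(V \right)} = 4 + \frac{V}{9} + \frac{V^{2}}{9}$ ($j{\left(V \right)} = 4 + \frac{V V + V}{9} = 4 + \frac{V^{2} + V}{9} = 4 + \frac{V + V^{2}}{9} = 4 + \left(\frac{V}{9} + \frac{V^{2}}{9}\right) = 4 + \frac{V}{9} + \frac{V^{2}}{9}$)
$\sqrt{r{\left(-165 \right)} + j{\left(-163 \right)}} = \sqrt{\frac{1}{222 - 165} + \left(4 + \frac{1}{9} \left(-163\right) + \frac{\left(-163\right)^{2}}{9}\right)} = \sqrt{\frac{1}{57} + \left(4 - \frac{163}{9} + \frac{1}{9} \cdot 26569\right)} = \sqrt{\frac{1}{57} + \left(4 - \frac{163}{9} + \frac{26569}{9}\right)} = \sqrt{\frac{1}{57} + 2938} = \sqrt{\frac{167467}{57}} = \frac{\sqrt{9545619}}{57}$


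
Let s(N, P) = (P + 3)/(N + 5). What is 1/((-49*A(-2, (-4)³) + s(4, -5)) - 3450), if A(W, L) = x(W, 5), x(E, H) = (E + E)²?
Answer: -9/38108 ≈ -0.00023617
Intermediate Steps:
x(E, H) = 4*E² (x(E, H) = (2*E)² = 4*E²)
A(W, L) = 4*W²
s(N, P) = (3 + P)/(5 + N)
1/((-49*A(-2, (-4)³) + s(4, -5)) - 3450) = 1/((-196*(-2)² + (3 - 5)/(5 + 4)) - 3450) = 1/((-196*4 - 2/9) - 3450) = 1/((-49*16 + (⅑)*(-2)) - 3450) = 1/((-784 - 2/9) - 3450) = 1/(-7058/9 - 3450) = 1/(-38108/9) = -9/38108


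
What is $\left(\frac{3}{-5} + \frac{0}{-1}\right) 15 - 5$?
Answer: $-14$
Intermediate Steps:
$\left(\frac{3}{-5} + \frac{0}{-1}\right) 15 - 5 = \left(3 \left(- \frac{1}{5}\right) + 0 \left(-1\right)\right) 15 - 5 = \left(- \frac{3}{5} + 0\right) 15 - 5 = \left(- \frac{3}{5}\right) 15 - 5 = -9 - 5 = -14$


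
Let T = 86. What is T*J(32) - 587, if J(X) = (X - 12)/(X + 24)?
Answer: -3894/7 ≈ -556.29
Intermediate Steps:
J(X) = (-12 + X)/(24 + X)
T*J(32) - 587 = 86*((-12 + 32)/(24 + 32)) - 587 = 86*(20/56) - 587 = 86*((1/56)*20) - 587 = 86*(5/14) - 587 = 215/7 - 587 = -3894/7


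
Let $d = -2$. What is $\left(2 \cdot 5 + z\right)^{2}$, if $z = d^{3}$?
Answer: $4$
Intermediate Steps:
$z = -8$ ($z = \left(-2\right)^{3} = -8$)
$\left(2 \cdot 5 + z\right)^{2} = \left(2 \cdot 5 - 8\right)^{2} = \left(10 - 8\right)^{2} = 2^{2} = 4$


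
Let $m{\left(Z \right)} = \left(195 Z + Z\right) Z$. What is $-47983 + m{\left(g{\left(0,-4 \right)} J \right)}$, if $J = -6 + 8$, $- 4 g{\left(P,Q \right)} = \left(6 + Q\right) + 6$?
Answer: $-44847$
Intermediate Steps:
$g{\left(P,Q \right)} = -3 - \frac{Q}{4}$ ($g{\left(P,Q \right)} = - \frac{\left(6 + Q\right) + 6}{4} = - \frac{12 + Q}{4} = -3 - \frac{Q}{4}$)
$J = 2$
$m{\left(Z \right)} = 196 Z^{2}$ ($m{\left(Z \right)} = 196 Z Z = 196 Z^{2}$)
$-47983 + m{\left(g{\left(0,-4 \right)} J \right)} = -47983 + 196 \left(\left(-3 - -1\right) 2\right)^{2} = -47983 + 196 \left(\left(-3 + 1\right) 2\right)^{2} = -47983 + 196 \left(\left(-2\right) 2\right)^{2} = -47983 + 196 \left(-4\right)^{2} = -47983 + 196 \cdot 16 = -47983 + 3136 = -44847$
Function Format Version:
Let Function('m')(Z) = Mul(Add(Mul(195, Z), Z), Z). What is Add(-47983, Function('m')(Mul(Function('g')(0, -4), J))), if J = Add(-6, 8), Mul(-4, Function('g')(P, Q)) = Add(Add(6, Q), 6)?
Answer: -44847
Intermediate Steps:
Function('g')(P, Q) = Add(-3, Mul(Rational(-1, 4), Q)) (Function('g')(P, Q) = Mul(Rational(-1, 4), Add(Add(6, Q), 6)) = Mul(Rational(-1, 4), Add(12, Q)) = Add(-3, Mul(Rational(-1, 4), Q)))
J = 2
Function('m')(Z) = Mul(196, Pow(Z, 2)) (Function('m')(Z) = Mul(Mul(196, Z), Z) = Mul(196, Pow(Z, 2)))
Add(-47983, Function('m')(Mul(Function('g')(0, -4), J))) = Add(-47983, Mul(196, Pow(Mul(Add(-3, Mul(Rational(-1, 4), -4)), 2), 2))) = Add(-47983, Mul(196, Pow(Mul(Add(-3, 1), 2), 2))) = Add(-47983, Mul(196, Pow(Mul(-2, 2), 2))) = Add(-47983, Mul(196, Pow(-4, 2))) = Add(-47983, Mul(196, 16)) = Add(-47983, 3136) = -44847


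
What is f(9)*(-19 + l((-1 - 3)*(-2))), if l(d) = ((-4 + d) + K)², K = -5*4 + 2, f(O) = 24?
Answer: 4248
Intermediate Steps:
K = -18 (K = -20 + 2 = -18)
l(d) = (-22 + d)² (l(d) = ((-4 + d) - 18)² = (-22 + d)²)
f(9)*(-19 + l((-1 - 3)*(-2))) = 24*(-19 + (-22 + (-1 - 3)*(-2))²) = 24*(-19 + (-22 - 4*(-2))²) = 24*(-19 + (-22 + 8)²) = 24*(-19 + (-14)²) = 24*(-19 + 196) = 24*177 = 4248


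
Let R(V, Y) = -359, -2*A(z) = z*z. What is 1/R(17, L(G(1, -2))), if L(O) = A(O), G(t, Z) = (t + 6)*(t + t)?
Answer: -1/359 ≈ -0.0027855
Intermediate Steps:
A(z) = -z²/2 (A(z) = -z*z/2 = -z²/2)
G(t, Z) = 2*t*(6 + t) (G(t, Z) = (6 + t)*(2*t) = 2*t*(6 + t))
L(O) = -O²/2
1/R(17, L(G(1, -2))) = 1/(-359) = -1/359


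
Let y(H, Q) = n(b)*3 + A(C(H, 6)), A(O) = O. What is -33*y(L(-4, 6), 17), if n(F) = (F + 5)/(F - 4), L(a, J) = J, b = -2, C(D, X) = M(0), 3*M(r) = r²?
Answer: 99/2 ≈ 49.500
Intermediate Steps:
M(r) = r²/3
C(D, X) = 0 (C(D, X) = (⅓)*0² = (⅓)*0 = 0)
n(F) = (5 + F)/(-4 + F)
y(H, Q) = -3/2 (y(H, Q) = ((5 - 2)/(-4 - 2))*3 + 0 = (3/(-6))*3 + 0 = -⅙*3*3 + 0 = -½*3 + 0 = -3/2 + 0 = -3/2)
-33*y(L(-4, 6), 17) = -33*(-3/2) = 99/2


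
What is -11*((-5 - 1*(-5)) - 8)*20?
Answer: 1760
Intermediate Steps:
-11*((-5 - 1*(-5)) - 8)*20 = -11*((-5 + 5) - 8)*20 = -11*(0 - 8)*20 = -11*(-8)*20 = 88*20 = 1760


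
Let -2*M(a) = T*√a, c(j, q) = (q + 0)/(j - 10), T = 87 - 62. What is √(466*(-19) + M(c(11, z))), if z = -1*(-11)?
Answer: √(-35416 - 50*√11)/2 ≈ 94.316*I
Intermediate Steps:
z = 11
T = 25
c(j, q) = q/(-10 + j)
M(a) = -25*√a/2
√(466*(-19) + M(c(11, z))) = √(466*(-19) - 25*√11/√(-10 + 11)/2) = √(-8854 - 25*√11/2)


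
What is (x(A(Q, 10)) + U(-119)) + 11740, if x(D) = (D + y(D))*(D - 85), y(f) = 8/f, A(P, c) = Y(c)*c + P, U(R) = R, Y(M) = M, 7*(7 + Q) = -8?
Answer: 386007215/31507 ≈ 12251.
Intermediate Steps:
Q = -57/7 (Q = -7 + (1/7)*(-8) = -7 - 8/7 = -57/7 ≈ -8.1429)
A(P, c) = P + c**2 (A(P, c) = c*c + P = c**2 + P = P + c**2)
x(D) = (-85 + D)*(D + 8/D) (x(D) = (D + 8/D)*(D - 85) = (D + 8/D)*(-85 + D) = (-85 + D)*(D + 8/D))
(x(A(Q, 10)) + U(-119)) + 11740 = ((8 + (-57/7 + 10**2)**2 - 680/(-57/7 + 10**2) - 85*(-57/7 + 10**2)) - 119) + 11740 = ((8 + (-57/7 + 100)**2 - 680/(-57/7 + 100) - 85*(-57/7 + 100)) - 119) + 11740 = ((8 + (643/7)**2 - 680/643/7 - 85*643/7) - 119) + 11740 = ((8 + 413449/49 - 680*7/643 - 54655/7) - 119) + 11740 = ((8 + 413449/49 - 4760/643 - 54655/7) - 119) + 11740 = (19864368/31507 - 119) + 11740 = 16115035/31507 + 11740 = 386007215/31507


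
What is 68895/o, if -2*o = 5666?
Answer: -68895/2833 ≈ -24.319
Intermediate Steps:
o = -2833 (o = -1/2*5666 = -2833)
68895/o = 68895/(-2833) = 68895*(-1/2833) = -68895/2833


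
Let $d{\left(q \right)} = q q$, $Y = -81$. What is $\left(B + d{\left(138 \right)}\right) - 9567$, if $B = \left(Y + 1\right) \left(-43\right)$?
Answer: $12917$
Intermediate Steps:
$d{\left(q \right)} = q^{2}$
$B = 3440$ ($B = \left(-81 + 1\right) \left(-43\right) = \left(-80\right) \left(-43\right) = 3440$)
$\left(B + d{\left(138 \right)}\right) - 9567 = \left(3440 + 138^{2}\right) - 9567 = \left(3440 + 19044\right) - 9567 = 22484 - 9567 = 12917$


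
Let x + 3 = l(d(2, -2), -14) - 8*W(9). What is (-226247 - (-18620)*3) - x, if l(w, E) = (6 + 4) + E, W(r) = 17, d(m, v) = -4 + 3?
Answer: -170244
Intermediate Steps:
d(m, v) = -1
l(w, E) = 10 + E
x = -143 (x = -3 + ((10 - 14) - 8*17) = -3 + (-4 - 136) = -3 - 140 = -143)
(-226247 - (-18620)*3) - x = (-226247 - (-18620)*3) - 1*(-143) = (-226247 - 1*(-55860)) + 143 = (-226247 + 55860) + 143 = -170387 + 143 = -170244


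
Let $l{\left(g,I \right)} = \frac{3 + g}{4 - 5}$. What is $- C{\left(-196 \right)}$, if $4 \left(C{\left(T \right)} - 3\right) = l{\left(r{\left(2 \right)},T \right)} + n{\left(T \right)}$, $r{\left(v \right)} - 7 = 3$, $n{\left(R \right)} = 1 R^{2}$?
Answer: $- \frac{38415}{4} \approx -9603.8$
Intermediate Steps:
$n{\left(R \right)} = R^{2}$
$r{\left(v \right)} = 10$ ($r{\left(v \right)} = 7 + 3 = 10$)
$l{\left(g,I \right)} = -3 - g$ ($l{\left(g,I \right)} = \frac{3 + g}{-1} = \left(3 + g\right) \left(-1\right) = -3 - g$)
$C{\left(T \right)} = - \frac{1}{4} + \frac{T^{2}}{4}$ ($C{\left(T \right)} = 3 + \frac{\left(-3 - 10\right) + T^{2}}{4} = 3 + \frac{-13 + T^{2}}{4} = 3 + \left(- \frac{13}{4} + \frac{T^{2}}{4}\right) = - \frac{1}{4} + \frac{T^{2}}{4}$)
$- C{\left(-196 \right)} = - (- \frac{1}{4} + \frac{\left(-196\right)^{2}}{4}) = - (- \frac{1}{4} + \frac{1}{4} \cdot 38416) = - (- \frac{1}{4} + 9604) = \left(-1\right) \frac{38415}{4} = - \frac{38415}{4}$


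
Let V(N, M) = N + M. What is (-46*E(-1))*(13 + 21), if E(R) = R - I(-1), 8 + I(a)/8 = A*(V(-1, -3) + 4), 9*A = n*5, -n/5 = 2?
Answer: -98532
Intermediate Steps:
n = -10 (n = -5*2 = -10)
A = -50/9 (A = (-10*5)/9 = (1/9)*(-50) = -50/9 ≈ -5.5556)
V(N, M) = M + N
I(a) = -64 (I(a) = -64 + 8*(-50*((-3 - 1) + 4)/9) = -64 + 8*(-50*(-4 + 4)/9) = -64 + 8*(-50/9*0) = -64 + 8*0 = -64 + 0 = -64)
E(R) = 64 + R (E(R) = R - 1*(-64) = R + 64 = 64 + R)
(-46*E(-1))*(13 + 21) = (-46*(64 - 1))*(13 + 21) = -46*63*34 = -2898*34 = -98532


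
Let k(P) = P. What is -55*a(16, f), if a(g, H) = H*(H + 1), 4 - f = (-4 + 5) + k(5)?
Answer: -110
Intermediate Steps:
f = -2 (f = 4 - ((-4 + 5) + 5) = 4 - (1 + 5) = 4 - 1*6 = 4 - 6 = -2)
a(g, H) = H*(1 + H)
-55*a(16, f) = -(-110)*(1 - 2) = -(-110)*(-1) = -55*2 = -110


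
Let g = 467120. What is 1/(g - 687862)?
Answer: -1/220742 ≈ -4.5302e-6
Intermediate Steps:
1/(g - 687862) = 1/(467120 - 687862) = 1/(-220742) = -1/220742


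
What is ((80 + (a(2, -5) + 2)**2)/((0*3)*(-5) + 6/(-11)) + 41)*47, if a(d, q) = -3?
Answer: -10105/2 ≈ -5052.5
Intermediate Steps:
((80 + (a(2, -5) + 2)**2)/((0*3)*(-5) + 6/(-11)) + 41)*47 = ((80 + (-3 + 2)**2)/((0*3)*(-5) + 6/(-11)) + 41)*47 = ((80 + (-1)**2)/(0*(-5) + 6*(-1/11)) + 41)*47 = ((80 + 1)/(0 - 6/11) + 41)*47 = (81/(-6/11) + 41)*47 = (81*(-11/6) + 41)*47 = (-297/2 + 41)*47 = -215/2*47 = -10105/2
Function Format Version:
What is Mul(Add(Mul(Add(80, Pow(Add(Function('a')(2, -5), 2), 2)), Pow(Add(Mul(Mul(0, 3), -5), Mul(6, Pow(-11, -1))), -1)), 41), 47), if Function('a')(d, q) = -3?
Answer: Rational(-10105, 2) ≈ -5052.5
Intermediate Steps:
Mul(Add(Mul(Add(80, Pow(Add(Function('a')(2, -5), 2), 2)), Pow(Add(Mul(Mul(0, 3), -5), Mul(6, Pow(-11, -1))), -1)), 41), 47) = Mul(Add(Mul(Add(80, Pow(Add(-3, 2), 2)), Pow(Add(Mul(Mul(0, 3), -5), Mul(6, Pow(-11, -1))), -1)), 41), 47) = Mul(Add(Mul(Add(80, Pow(-1, 2)), Pow(Add(Mul(0, -5), Mul(6, Rational(-1, 11))), -1)), 41), 47) = Mul(Add(Mul(Add(80, 1), Pow(Add(0, Rational(-6, 11)), -1)), 41), 47) = Mul(Add(Mul(81, Pow(Rational(-6, 11), -1)), 41), 47) = Mul(Add(Mul(81, Rational(-11, 6)), 41), 47) = Mul(Add(Rational(-297, 2), 41), 47) = Mul(Rational(-215, 2), 47) = Rational(-10105, 2)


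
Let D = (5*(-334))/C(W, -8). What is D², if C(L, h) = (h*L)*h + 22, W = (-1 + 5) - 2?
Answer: 27889/225 ≈ 123.95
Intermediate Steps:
W = 2 (W = 4 - 2 = 2)
C(L, h) = 22 + L*h² (C(L, h) = (L*h)*h + 22 = L*h² + 22 = 22 + L*h²)
D = -167/15 (D = (5*(-334))/(22 + 2*(-8)²) = -1670/(22 + 2*64) = -1670/(22 + 128) = -1670/150 = -1670*1/150 = -167/15 ≈ -11.133)
D² = (-167/15)² = 27889/225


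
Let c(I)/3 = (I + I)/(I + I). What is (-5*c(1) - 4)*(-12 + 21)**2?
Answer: -1539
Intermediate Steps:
c(I) = 3 (c(I) = 3*((I + I)/(I + I)) = 3*((2*I)/((2*I))) = 3*((2*I)*(1/(2*I))) = 3*1 = 3)
(-5*c(1) - 4)*(-12 + 21)**2 = (-5*3 - 4)*(-12 + 21)**2 = (-15 - 4)*9**2 = -19*81 = -1539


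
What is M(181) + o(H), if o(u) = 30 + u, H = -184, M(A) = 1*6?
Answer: -148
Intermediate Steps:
M(A) = 6
M(181) + o(H) = 6 + (30 - 184) = 6 - 154 = -148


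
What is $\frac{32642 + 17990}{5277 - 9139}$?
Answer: $- \frac{25316}{1931} \approx -13.11$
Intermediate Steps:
$\frac{32642 + 17990}{5277 - 9139} = \frac{50632}{-3862} = 50632 \left(- \frac{1}{3862}\right) = - \frac{25316}{1931}$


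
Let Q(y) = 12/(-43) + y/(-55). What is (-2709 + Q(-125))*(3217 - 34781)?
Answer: 40414987496/473 ≈ 8.5444e+7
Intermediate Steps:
Q(y) = -12/43 - y/55 (Q(y) = 12*(-1/43) + y*(-1/55) = -12/43 - y/55)
(-2709 + Q(-125))*(3217 - 34781) = (-2709 + (-12/43 - 1/55*(-125)))*(3217 - 34781) = (-2709 + (-12/43 + 25/11))*(-31564) = (-2709 + 943/473)*(-31564) = -1280414/473*(-31564) = 40414987496/473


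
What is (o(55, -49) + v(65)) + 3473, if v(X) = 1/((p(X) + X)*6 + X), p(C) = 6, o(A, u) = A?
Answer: 1732249/491 ≈ 3528.0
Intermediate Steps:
v(X) = 1/(36 + 7*X) (v(X) = 1/((6 + X)*6 + X) = 1/((36 + 6*X) + X) = 1/(36 + 7*X))
(o(55, -49) + v(65)) + 3473 = (55 + 1/(36 + 7*65)) + 3473 = (55 + 1/(36 + 455)) + 3473 = (55 + 1/491) + 3473 = 27006/491 + 3473 = 1732249/491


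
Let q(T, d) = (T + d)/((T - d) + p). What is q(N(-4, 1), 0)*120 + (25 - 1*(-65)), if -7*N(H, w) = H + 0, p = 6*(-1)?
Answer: 1470/19 ≈ 77.368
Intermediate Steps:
p = -6
N(H, w) = -H/7 (N(H, w) = -(H + 0)/7 = -H/7)
q(T, d) = (T + d)/(-6 + T - d) (q(T, d) = (T + d)/((T - d) - 6) = (T + d)/(-6 + T - d))
q(N(-4, 1), 0)*120 + (25 - 1*(-65)) = ((-(-1)*(-4)/7 - 1*0)/(6 + 0 - (-1)*(-4)/7))*120 + (25 - 1*(-65)) = ((-1*4/7 + 0)/(6 + 0 - 1*4/7))*120 + (25 + 65) = ((-4/7 + 0)/(6 + 0 - 4/7))*120 + 90 = (-4/7/(38/7))*120 + 90 = ((7/38)*(-4/7))*120 + 90 = -2/19*120 + 90 = -240/19 + 90 = 1470/19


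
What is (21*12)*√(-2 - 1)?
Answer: 252*I*√3 ≈ 436.48*I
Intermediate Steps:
(21*12)*√(-2 - 1) = 252*√(-3) = 252*(I*√3) = 252*I*√3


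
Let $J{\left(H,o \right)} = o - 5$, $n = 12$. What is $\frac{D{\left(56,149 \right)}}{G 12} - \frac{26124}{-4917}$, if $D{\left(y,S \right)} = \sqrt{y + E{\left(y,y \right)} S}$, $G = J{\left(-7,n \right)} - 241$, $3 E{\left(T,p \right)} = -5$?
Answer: $\frac{8708}{1639} - \frac{i \sqrt{1731}}{8424} \approx 5.313 - 0.0049389 i$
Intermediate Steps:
$E{\left(T,p \right)} = - \frac{5}{3}$ ($E{\left(T,p \right)} = \frac{1}{3} \left(-5\right) = - \frac{5}{3}$)
$J{\left(H,o \right)} = -5 + o$
$G = -234$ ($G = \left(-5 + 12\right) - 241 = 7 - 241 = -234$)
$D{\left(y,S \right)} = \sqrt{y - \frac{5 S}{3}}$
$\frac{D{\left(56,149 \right)}}{G 12} - \frac{26124}{-4917} = \frac{\frac{1}{3} \sqrt{\left(-15\right) 149 + 9 \cdot 56}}{\left(-234\right) 12} - \frac{26124}{-4917} = \frac{\frac{1}{3} \sqrt{-2235 + 504}}{-2808} - - \frac{8708}{1639} = \frac{\sqrt{-1731}}{3} \left(- \frac{1}{2808}\right) + \frac{8708}{1639} = \frac{i \sqrt{1731}}{3} \left(- \frac{1}{2808}\right) + \frac{8708}{1639} = - \frac{i \sqrt{1731}}{8424} + \frac{8708}{1639} = \frac{8708}{1639} - \frac{i \sqrt{1731}}{8424}$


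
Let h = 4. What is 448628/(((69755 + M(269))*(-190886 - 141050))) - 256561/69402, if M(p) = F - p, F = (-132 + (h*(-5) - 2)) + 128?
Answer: -739421499133577/200018945876640 ≈ -3.6968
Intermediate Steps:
F = -26 (F = (-132 + (4*(-5) - 2)) + 128 = (-132 + (-20 - 2)) + 128 = (-132 - 22) + 128 = -154 + 128 = -26)
M(p) = -26 - p
448628/(((69755 + M(269))*(-190886 - 141050))) - 256561/69402 = 448628/(((69755 + (-26 - 1*269))*(-190886 - 141050))) - 256561/69402 = 448628/(((69755 + (-26 - 269))*(-331936))) - 256561*1/69402 = 448628/(((69755 - 295)*(-331936))) - 256561/69402 = 448628/((69460*(-331936))) - 256561/69402 = 448628/(-23056274560) - 256561/69402 = 448628*(-1/23056274560) - 256561/69402 = -112157/5764068640 - 256561/69402 = -739421499133577/200018945876640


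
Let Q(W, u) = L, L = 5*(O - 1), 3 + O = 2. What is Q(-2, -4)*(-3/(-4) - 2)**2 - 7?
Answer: -181/8 ≈ -22.625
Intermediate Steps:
O = -1 (O = -3 + 2 = -1)
L = -10 (L = 5*(-1 - 1) = 5*(-2) = -10)
Q(W, u) = -10
Q(-2, -4)*(-3/(-4) - 2)**2 - 7 = -10*(-3/(-4) - 2)**2 - 7 = -10*(-3*(-1/4) - 2)**2 - 7 = -10*(3/4 - 2)**2 - 7 = -10*(-5/4)**2 - 7 = -10*25/16 - 7 = -125/8 - 7 = -181/8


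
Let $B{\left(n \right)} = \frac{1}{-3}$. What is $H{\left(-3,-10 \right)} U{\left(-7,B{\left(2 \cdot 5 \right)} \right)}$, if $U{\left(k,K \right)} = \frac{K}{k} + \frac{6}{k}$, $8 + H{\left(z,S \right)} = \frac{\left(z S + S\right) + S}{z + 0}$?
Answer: $\frac{578}{63} \approx 9.1746$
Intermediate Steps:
$B{\left(n \right)} = - \frac{1}{3}$
$H{\left(z,S \right)} = -8 + \frac{2 S + S z}{z}$ ($H{\left(z,S \right)} = -8 + \frac{\left(z S + S\right) + S}{z + 0} = -8 + \frac{\left(S z + S\right) + S}{z} = -8 + \frac{\left(S + S z\right) + S}{z} = -8 + \frac{2 S + S z}{z}$)
$U{\left(k,K \right)} = \frac{6}{k} + \frac{K}{k}$
$H{\left(-3,-10 \right)} U{\left(-7,B{\left(2 \cdot 5 \right)} \right)} = \left(-8 - 10 + 2 \left(-10\right) \frac{1}{-3}\right) \frac{6 - \frac{1}{3}}{-7} = \left(-8 - 10 + 2 \left(-10\right) \left(- \frac{1}{3}\right)\right) \left(\left(- \frac{1}{7}\right) \frac{17}{3}\right) = \left(-8 - 10 + \frac{20}{3}\right) \left(- \frac{17}{21}\right) = \left(- \frac{34}{3}\right) \left(- \frac{17}{21}\right) = \frac{578}{63}$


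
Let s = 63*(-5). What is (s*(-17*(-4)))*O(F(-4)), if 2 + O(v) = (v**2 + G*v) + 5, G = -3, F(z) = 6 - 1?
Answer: -278460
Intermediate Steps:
F(z) = 5
O(v) = 3 + v**2 - 3*v (O(v) = -2 + ((v**2 - 3*v) + 5) = -2 + (5 + v**2 - 3*v) = 3 + v**2 - 3*v)
s = -315
(s*(-17*(-4)))*O(F(-4)) = (-(-5355)*(-4))*(3 + 5**2 - 3*5) = (-315*68)*(3 + 25 - 15) = -21420*13 = -278460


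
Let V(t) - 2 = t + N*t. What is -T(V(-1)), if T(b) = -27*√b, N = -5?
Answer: 27*√6 ≈ 66.136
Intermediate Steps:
V(t) = 2 - 4*t (V(t) = 2 + (t - 5*t) = 2 - 4*t)
-T(V(-1)) = -(-27)*√(2 - 4*(-1)) = -(-27)*√(2 + 4) = -(-27)*√6 = 27*√6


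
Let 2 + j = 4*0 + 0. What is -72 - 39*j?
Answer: 6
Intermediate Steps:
j = -2 (j = -2 + (4*0 + 0) = -2 + (0 + 0) = -2 + 0 = -2)
-72 - 39*j = -72 - 39*(-2) = -72 + 78 = 6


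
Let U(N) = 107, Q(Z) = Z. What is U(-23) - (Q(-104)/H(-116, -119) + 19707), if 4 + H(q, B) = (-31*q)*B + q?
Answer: -2097415626/107011 ≈ -19600.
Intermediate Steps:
H(q, B) = -4 + q - 31*B*q (H(q, B) = -4 + ((-31*q)*B + q) = -4 + (-31*B*q + q) = -4 + (q - 31*B*q) = -4 + q - 31*B*q)
U(-23) - (Q(-104)/H(-116, -119) + 19707) = 107 - (-104/(-4 - 116 - 31*(-119)*(-116)) + 19707) = 107 - (-104/(-4 - 116 - 427924) + 19707) = 107 - (-104/(-428044) + 19707) = 107 - (-104*(-1/428044) + 19707) = 107 - (26/107011 + 19707) = 107 - 1*2108865803/107011 = 107 - 2108865803/107011 = -2097415626/107011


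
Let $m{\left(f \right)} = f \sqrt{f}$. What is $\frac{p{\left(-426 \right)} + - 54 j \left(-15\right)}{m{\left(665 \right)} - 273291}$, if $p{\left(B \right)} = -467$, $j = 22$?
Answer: $- \frac{4742418723}{74393891056} - \frac{11539745 \sqrt{665}}{74393891056} \approx -0.067747$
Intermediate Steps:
$m{\left(f \right)} = f^{\frac{3}{2}}$
$\frac{p{\left(-426 \right)} + - 54 j \left(-15\right)}{m{\left(665 \right)} - 273291} = \frac{-467 + \left(-54\right) 22 \left(-15\right)}{665^{\frac{3}{2}} - 273291} = \frac{-467 - -17820}{665 \sqrt{665} - 273291} = \frac{-467 + 17820}{-273291 + 665 \sqrt{665}} = \frac{17353}{-273291 + 665 \sqrt{665}}$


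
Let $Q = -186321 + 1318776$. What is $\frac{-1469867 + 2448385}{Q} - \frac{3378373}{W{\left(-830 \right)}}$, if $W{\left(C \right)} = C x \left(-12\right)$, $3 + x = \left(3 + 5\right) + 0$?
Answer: $- \frac{251808346621}{3759750600} \approx -66.975$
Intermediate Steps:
$x = 5$ ($x = -3 + \left(\left(3 + 5\right) + 0\right) = -3 + \left(8 + 0\right) = -3 + 8 = 5$)
$W{\left(C \right)} = - 60 C$ ($W{\left(C \right)} = C 5 \left(-12\right) = 5 C \left(-12\right) = - 60 C$)
$Q = 1132455$
$\frac{-1469867 + 2448385}{Q} - \frac{3378373}{W{\left(-830 \right)}} = \frac{-1469867 + 2448385}{1132455} - \frac{3378373}{\left(-60\right) \left(-830\right)} = 978518 \cdot \frac{1}{1132455} - \frac{3378373}{49800} = \frac{978518}{1132455} - \frac{3378373}{49800} = - \frac{251808346621}{3759750600}$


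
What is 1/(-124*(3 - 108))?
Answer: 1/13020 ≈ 7.6805e-5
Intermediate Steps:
1/(-124*(3 - 108)) = 1/(-124*(-105)) = 1/13020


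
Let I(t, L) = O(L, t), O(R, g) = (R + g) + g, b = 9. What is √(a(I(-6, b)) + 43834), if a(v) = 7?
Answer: √43841 ≈ 209.38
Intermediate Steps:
O(R, g) = R + 2*g
I(t, L) = L + 2*t
√(a(I(-6, b)) + 43834) = √(7 + 43834) = √43841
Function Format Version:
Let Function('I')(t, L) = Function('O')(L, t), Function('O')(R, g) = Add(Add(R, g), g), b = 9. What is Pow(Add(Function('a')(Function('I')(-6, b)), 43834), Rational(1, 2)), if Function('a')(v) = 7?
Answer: Pow(43841, Rational(1, 2)) ≈ 209.38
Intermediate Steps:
Function('O')(R, g) = Add(R, Mul(2, g))
Function('I')(t, L) = Add(L, Mul(2, t))
Pow(Add(Function('a')(Function('I')(-6, b)), 43834), Rational(1, 2)) = Pow(Add(7, 43834), Rational(1, 2)) = Pow(43841, Rational(1, 2))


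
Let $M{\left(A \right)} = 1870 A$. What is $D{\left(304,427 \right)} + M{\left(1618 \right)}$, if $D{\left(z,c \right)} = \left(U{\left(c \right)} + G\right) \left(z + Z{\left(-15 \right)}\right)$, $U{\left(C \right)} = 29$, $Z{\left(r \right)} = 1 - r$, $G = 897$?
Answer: $3321980$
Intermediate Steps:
$D{\left(z,c \right)} = 14816 + 926 z$ ($D{\left(z,c \right)} = \left(29 + 897\right) \left(z + \left(1 - -15\right)\right) = 926 \left(z + \left(1 + 15\right)\right) = 926 \left(z + 16\right) = 926 \left(16 + z\right) = 14816 + 926 z$)
$D{\left(304,427 \right)} + M{\left(1618 \right)} = \left(14816 + 926 \cdot 304\right) + 1870 \cdot 1618 = \left(14816 + 281504\right) + 3025660 = 296320 + 3025660 = 3321980$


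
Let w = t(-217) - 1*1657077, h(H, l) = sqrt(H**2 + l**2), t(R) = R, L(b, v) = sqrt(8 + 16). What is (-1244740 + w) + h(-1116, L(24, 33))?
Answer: -2902034 + 2*sqrt(311370) ≈ -2.9009e+6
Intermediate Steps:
L(b, v) = 2*sqrt(6) (L(b, v) = sqrt(24) = 2*sqrt(6))
w = -1657294 (w = -217 - 1*1657077 = -217 - 1657077 = -1657294)
(-1244740 + w) + h(-1116, L(24, 33)) = (-1244740 - 1657294) + sqrt((-1116)**2 + (2*sqrt(6))**2) = -2902034 + sqrt(1245456 + 24) = -2902034 + sqrt(1245480) = -2902034 + 2*sqrt(311370)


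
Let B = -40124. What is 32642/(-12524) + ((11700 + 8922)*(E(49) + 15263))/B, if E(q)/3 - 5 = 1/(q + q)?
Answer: -6907539789175/879397708 ≈ -7854.9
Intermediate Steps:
E(q) = 15 + 3/(2*q) (E(q) = 15 + 3/(q + q) = 15 + 3/((2*q)) = 15 + 3*(1/(2*q)) = 15 + 3/(2*q))
32642/(-12524) + ((11700 + 8922)*(E(49) + 15263))/B = 32642/(-12524) + ((11700 + 8922)*((15 + (3/2)/49) + 15263))/(-40124) = 32642*(-1/12524) + (20622*((15 + (3/2)*(1/49)) + 15263))*(-1/40124) = -16321/6262 + (20622*((15 + 3/98) + 15263))*(-1/40124) = -16321/6262 + (20622*(1473/98 + 15263))*(-1/40124) = -16321/6262 + (20622*(1497247/98))*(-1/40124) = -16321/6262 + (2205444831/7)*(-1/40124) = -16321/6262 - 2205444831/280868 = -6907539789175/879397708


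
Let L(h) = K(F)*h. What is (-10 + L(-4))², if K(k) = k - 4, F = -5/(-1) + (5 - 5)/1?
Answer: 196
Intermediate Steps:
F = 5 (F = -5*(-1) + 0*1 = 5 + 0 = 5)
K(k) = -4 + k
L(h) = h (L(h) = (-4 + 5)*h = 1*h = h)
(-10 + L(-4))² = (-10 - 4)² = (-14)² = 196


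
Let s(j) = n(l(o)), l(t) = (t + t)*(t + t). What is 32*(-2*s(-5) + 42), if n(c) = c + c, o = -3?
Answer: -3264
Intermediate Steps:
l(t) = 4*t**2 (l(t) = (2*t)*(2*t) = 4*t**2)
n(c) = 2*c
s(j) = 72 (s(j) = 2*(4*(-3)**2) = 2*(4*9) = 2*36 = 72)
32*(-2*s(-5) + 42) = 32*(-2*72 + 42) = 32*(-144 + 42) = 32*(-102) = -3264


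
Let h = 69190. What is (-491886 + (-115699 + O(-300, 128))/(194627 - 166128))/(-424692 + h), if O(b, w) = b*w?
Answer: 2002630459/1447350214 ≈ 1.3837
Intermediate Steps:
(-491886 + (-115699 + O(-300, 128))/(194627 - 166128))/(-424692 + h) = (-491886 + (-115699 - 300*128)/(194627 - 166128))/(-424692 + 69190) = (-491886 + (-115699 - 38400)/28499)/(-355502) = (-491886 - 154099*1/28499)*(-1/355502) = (-491886 - 154099/28499)*(-1/355502) = -14018413213/28499*(-1/355502) = 2002630459/1447350214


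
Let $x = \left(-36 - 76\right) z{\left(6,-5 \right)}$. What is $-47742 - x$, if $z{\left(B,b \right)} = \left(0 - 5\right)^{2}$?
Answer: $-44942$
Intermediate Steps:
$z{\left(B,b \right)} = 25$ ($z{\left(B,b \right)} = \left(-5\right)^{2} = 25$)
$x = -2800$ ($x = \left(-36 - 76\right) 25 = \left(-112\right) 25 = -2800$)
$-47742 - x = -47742 - -2800 = -47742 + 2800 = -44942$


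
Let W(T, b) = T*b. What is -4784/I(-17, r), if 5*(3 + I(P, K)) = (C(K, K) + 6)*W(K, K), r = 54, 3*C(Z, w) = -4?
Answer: -1040/591 ≈ -1.7597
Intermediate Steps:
C(Z, w) = -4/3 (C(Z, w) = (⅓)*(-4) = -4/3)
I(P, K) = -3 + 14*K²/15 (I(P, K) = -3 + ((-4/3 + 6)*(K*K))/5 = -3 + (14*K²/3)/5 = -3 + 14*K²/15)
-4784/I(-17, r) = -4784/(-3 + (14/15)*54²) = -4784/(-3 + (14/15)*2916) = -4784/(-3 + 13608/5) = -4784/13593/5 = -4784*5/13593 = -1040/591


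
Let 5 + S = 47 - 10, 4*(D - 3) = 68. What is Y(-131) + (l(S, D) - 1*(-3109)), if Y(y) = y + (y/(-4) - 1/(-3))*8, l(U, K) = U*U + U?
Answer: 12896/3 ≈ 4298.7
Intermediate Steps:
D = 20 (D = 3 + (¼)*68 = 3 + 17 = 20)
S = 32 (S = -5 + (47 - 10) = -5 + 37 = 32)
l(U, K) = U + U² (l(U, K) = U² + U = U + U²)
Y(y) = 8/3 - y (Y(y) = y + (y*(-¼) - 1*(-⅓))*8 = y + (-y/4 + ⅓)*8 = y + (⅓ - y/4)*8 = y + (8/3 - 2*y) = 8/3 - y)
Y(-131) + (l(S, D) - 1*(-3109)) = (8/3 - 1*(-131)) + (32*(1 + 32) - 1*(-3109)) = (8/3 + 131) + (32*33 + 3109) = 401/3 + (1056 + 3109) = 401/3 + 4165 = 12896/3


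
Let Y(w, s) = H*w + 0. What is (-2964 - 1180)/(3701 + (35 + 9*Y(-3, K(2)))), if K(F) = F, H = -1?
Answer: -4144/3763 ≈ -1.1012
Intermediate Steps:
Y(w, s) = -w (Y(w, s) = -w + 0 = -w)
(-2964 - 1180)/(3701 + (35 + 9*Y(-3, K(2)))) = (-2964 - 1180)/(3701 + (35 + 9*(-1*(-3)))) = -4144/(3701 + (35 + 9*3)) = -4144/(3701 + (35 + 27)) = -4144/(3701 + 62) = -4144/3763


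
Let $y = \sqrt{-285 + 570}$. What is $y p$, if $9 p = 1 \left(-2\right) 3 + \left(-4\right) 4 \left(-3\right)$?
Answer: $\frac{14 \sqrt{285}}{3} \approx 78.782$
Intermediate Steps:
$y = \sqrt{285} \approx 16.882$
$p = \frac{14}{3}$ ($p = \frac{1 \left(-2\right) 3 + \left(-4\right) 4 \left(-3\right)}{9} = \frac{\left(-2\right) 3 - -48}{9} = \frac{-6 + 48}{9} = \frac{1}{9} \cdot 42 = \frac{14}{3} \approx 4.6667$)
$y p = \sqrt{285} \cdot \frac{14}{3} = \frac{14 \sqrt{285}}{3}$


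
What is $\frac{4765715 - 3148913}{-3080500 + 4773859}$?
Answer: $\frac{538934}{564453} \approx 0.95479$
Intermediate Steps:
$\frac{4765715 - 3148913}{-3080500 + 4773859} = \frac{1616802}{1693359} = 1616802 \cdot \frac{1}{1693359} = \frac{538934}{564453}$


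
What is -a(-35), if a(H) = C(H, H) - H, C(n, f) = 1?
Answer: -36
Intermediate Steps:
a(H) = 1 - H
-a(-35) = -(1 - 1*(-35)) = -(1 + 35) = -1*36 = -36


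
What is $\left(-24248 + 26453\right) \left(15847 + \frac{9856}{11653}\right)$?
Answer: $\frac{407208258135}{11653} \approx 3.4945 \cdot 10^{7}$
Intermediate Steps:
$\left(-24248 + 26453\right) \left(15847 + \frac{9856}{11653}\right) = 2205 \left(15847 + 9856 \cdot \frac{1}{11653}\right) = 2205 \left(15847 + \frac{9856}{11653}\right) = 2205 \cdot \frac{184674947}{11653} = \frac{407208258135}{11653}$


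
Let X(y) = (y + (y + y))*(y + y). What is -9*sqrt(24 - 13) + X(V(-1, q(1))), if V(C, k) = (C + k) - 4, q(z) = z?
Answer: 96 - 9*sqrt(11) ≈ 66.150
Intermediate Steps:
V(C, k) = -4 + C + k
X(y) = 6*y**2 (X(y) = (y + 2*y)*(2*y) = (3*y)*(2*y) = 6*y**2)
-9*sqrt(24 - 13) + X(V(-1, q(1))) = -9*sqrt(24 - 13) + 6*(-4 - 1 + 1)**2 = -9*sqrt(11) + 6*(-4)**2 = -9*sqrt(11) + 6*16 = -9*sqrt(11) + 96 = 96 - 9*sqrt(11)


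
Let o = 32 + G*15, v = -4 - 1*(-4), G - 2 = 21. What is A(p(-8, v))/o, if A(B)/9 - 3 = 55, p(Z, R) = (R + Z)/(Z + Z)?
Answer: 18/13 ≈ 1.3846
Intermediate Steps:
G = 23 (G = 2 + 21 = 23)
v = 0 (v = -4 + 4 = 0)
p(Z, R) = (R + Z)/(2*Z) (p(Z, R) = (R + Z)/((2*Z)) = (R + Z)*(1/(2*Z)) = (R + Z)/(2*Z))
A(B) = 522 (A(B) = 27 + 9*55 = 27 + 495 = 522)
o = 377 (o = 32 + 23*15 = 32 + 345 = 377)
A(p(-8, v))/o = 522/377 = 522*(1/377) = 18/13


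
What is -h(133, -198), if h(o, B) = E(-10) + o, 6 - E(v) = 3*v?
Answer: -169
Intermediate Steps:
E(v) = 6 - 3*v
h(o, B) = 36 + o (h(o, B) = (6 - 3*(-10)) + o = (6 + 30) + o = 36 + o)
-h(133, -198) = -(36 + 133) = -1*169 = -169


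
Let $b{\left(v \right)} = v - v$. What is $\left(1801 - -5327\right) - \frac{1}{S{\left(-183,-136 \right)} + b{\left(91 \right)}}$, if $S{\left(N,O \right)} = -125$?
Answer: $\frac{891001}{125} \approx 7128.0$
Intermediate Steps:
$b{\left(v \right)} = 0$
$\left(1801 - -5327\right) - \frac{1}{S{\left(-183,-136 \right)} + b{\left(91 \right)}} = \left(1801 - -5327\right) - \frac{1}{-125 + 0} = \left(1801 + 5327\right) - \frac{1}{-125} = 7128 - - \frac{1}{125} = 7128 + \frac{1}{125} = \frac{891001}{125}$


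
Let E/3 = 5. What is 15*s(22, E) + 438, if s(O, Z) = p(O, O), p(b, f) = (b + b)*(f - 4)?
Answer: 12318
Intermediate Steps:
E = 15 (E = 3*5 = 15)
p(b, f) = 2*b*(-4 + f) (p(b, f) = (2*b)*(-4 + f) = 2*b*(-4 + f))
s(O, Z) = 2*O*(-4 + O)
15*s(22, E) + 438 = 15*(2*22*(-4 + 22)) + 438 = 15*(2*22*18) + 438 = 15*792 + 438 = 11880 + 438 = 12318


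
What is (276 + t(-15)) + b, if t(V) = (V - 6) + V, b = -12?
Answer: 228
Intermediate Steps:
t(V) = -6 + 2*V (t(V) = (-6 + V) + V = -6 + 2*V)
(276 + t(-15)) + b = (276 + (-6 + 2*(-15))) - 12 = (276 + (-6 - 30)) - 12 = (276 - 36) - 12 = 240 - 12 = 228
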